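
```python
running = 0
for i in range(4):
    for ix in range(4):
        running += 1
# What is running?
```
Trace:
  running=0
  running=1, i=0, ix=0
  running=2, i=0, ix=1
  running=3, i=0, ix=2
  running=4, i=0, ix=3
  running=5, i=1, ix=0
  running=6, i=1, ix=1
  running=7, i=1, ix=2
  running=8, i=1, ix=3
  running=9, i=2, ix=0
  running=10, i=2, ix=1
  running=11, i=2, ix=2
  running=12, i=2, ix=3
  running=13, i=3, ix=0
  running=14, i=3, ix=1
  running=15, i=3, ix=2
  running=16, i=3, ix=3

Final answer: 16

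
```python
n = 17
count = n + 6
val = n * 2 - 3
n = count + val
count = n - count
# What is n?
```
Trace:
  n=17
  n=17, count=23
  n=17, count=23, val=31
  n=54, count=23, val=31
  n=54, count=31, val=31

Final answer: 54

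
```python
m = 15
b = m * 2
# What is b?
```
Trace:
  m=15
  m=15, b=30

Final answer: 30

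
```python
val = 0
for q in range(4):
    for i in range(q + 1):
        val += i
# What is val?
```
Trace:
  val=0
  val=0, q=0, i=0
  val=0, q=1, i=0
  val=1, q=1, i=1
  val=1, q=2, i=0
  val=2, q=2, i=1
  val=4, q=2, i=2
  val=4, q=3, i=0
  val=5, q=3, i=1
  val=7, q=3, i=2
  val=10, q=3, i=3

Final answer: 10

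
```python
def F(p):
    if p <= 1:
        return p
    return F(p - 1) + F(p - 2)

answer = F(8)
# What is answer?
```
Call trace (a repeated sub-call is expanded the first time; later identical calls just restate its return value):
F(p=8)
  F(p=7)
    F(p=6)
      F(p=5)
        F(p=4)
          F(p=3)
            F(p=2)
              F(p=1)
              -> return 1
              F(p=0)
              -> return 0
            -> return 1
            F(p=1)
            -> return 1
          -> return 2
          F(p=2) -> return 1  (same call as traced above)
        -> return 3
        F(p=3) -> return 2  (same call as traced above)
      -> return 5
      F(p=4) -> return 3  (same call as traced above)
    -> return 8
    F(p=5) -> return 5  (same call as traced above)
  -> return 13
  F(p=6) -> return 8  (same call as traced above)
-> return 21

Final answer: 21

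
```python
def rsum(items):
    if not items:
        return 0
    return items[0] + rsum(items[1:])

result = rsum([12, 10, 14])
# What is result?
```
Call trace:
rsum(items=[12, 10, 14])
  rsum(items=[10, 14])
    rsum(items=[14])
      rsum(items=[])
      -> return 0
    -> return 14
  -> return 24
-> return 36

Final answer: 36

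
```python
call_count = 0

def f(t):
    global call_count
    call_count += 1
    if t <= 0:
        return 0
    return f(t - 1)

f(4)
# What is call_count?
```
Call trace:
f(t=4)
  f(t=3)
    f(t=2)
      f(t=1)
        f(t=0)
        -> return 0
      -> return 0
    -> return 0
  -> return 0
-> return 0

call_count is incremented once per call. f is entered once for each t = 4, 3, 2, 1, 0 (the t <= 0 call returns without recursing), i.e. 4 + 1 calls.
call_count = 5

Final answer: 5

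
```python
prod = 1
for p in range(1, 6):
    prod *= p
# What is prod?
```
Trace:
  prod=1
  prod=1, p=1
  prod=2, p=2
  prod=6, p=3
  prod=24, p=4
  prod=120, p=5

Final answer: 120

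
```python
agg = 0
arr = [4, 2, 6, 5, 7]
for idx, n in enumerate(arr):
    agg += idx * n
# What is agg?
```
Trace:
  agg=0
  agg=0, idx=0, n=4
  agg=2, idx=1, n=2
  agg=14, idx=2, n=6
  agg=29, idx=3, n=5
  agg=57, idx=4, n=7

Final answer: 57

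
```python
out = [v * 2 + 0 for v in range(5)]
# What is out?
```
Trace:
  v=0
  v=1
  v=2
  v=3
  v=4
  out=[0, 2, 4, 6, 8]

Final answer: [0, 2, 4, 6, 8]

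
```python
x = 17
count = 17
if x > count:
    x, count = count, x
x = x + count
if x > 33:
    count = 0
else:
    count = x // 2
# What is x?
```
Trace:
  x=17
  x=17, count=17
  x=17, count=17
  x=34, count=17
  x=34, count=0

Final answer: 34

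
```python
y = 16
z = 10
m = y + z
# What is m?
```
Trace:
  y=16
  y=16, z=10
  y=16, z=10, m=26

Final answer: 26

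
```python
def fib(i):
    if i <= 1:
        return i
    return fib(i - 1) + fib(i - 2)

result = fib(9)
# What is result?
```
Call trace (a repeated sub-call is expanded the first time; later identical calls just restate its return value):
fib(i=9)
  fib(i=8)
    fib(i=7)
      fib(i=6)
        fib(i=5)
          fib(i=4)
            fib(i=3)
              fib(i=2)
                fib(i=1)
                -> return 1
                fib(i=0)
                -> return 0
              -> return 1
              fib(i=1)
              -> return 1
            -> return 2
            fib(i=2) -> return 1  (same call as traced above)
          -> return 3
          fib(i=3) -> return 2  (same call as traced above)
        -> return 5
        fib(i=4) -> return 3  (same call as traced above)
      -> return 8
      fib(i=5) -> return 5  (same call as traced above)
    -> return 13
    fib(i=6) -> return 8  (same call as traced above)
  -> return 21
  fib(i=7) -> return 13  (same call as traced above)
-> return 34

Final answer: 34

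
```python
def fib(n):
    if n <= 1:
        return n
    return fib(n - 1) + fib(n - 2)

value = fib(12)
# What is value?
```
Call trace (a repeated sub-call is expanded the first time; later identical calls just restate its return value):
fib(n=12)
  fib(n=11)
    fib(n=10)
      fib(n=9)
        fib(n=8)
          fib(n=7)
            fib(n=6)
              fib(n=5)
                fib(n=4)
                  fib(n=3)
                    fib(n=2)
                      fib(n=1)
                      -> return 1
                      fib(n=0)
                      -> return 0
                    -> return 1
                    fib(n=1)
                    -> return 1
                  -> return 2
                  fib(n=2) -> return 1  (same call as traced above)
                -> return 3
                fib(n=3) -> return 2  (same call as traced above)
              -> return 5
              fib(n=4) -> return 3  (same call as traced above)
            -> return 8
            fib(n=5) -> return 5  (same call as traced above)
          -> return 13
          fib(n=6) -> return 8  (same call as traced above)
        -> return 21
        fib(n=7) -> return 13  (same call as traced above)
      -> return 34
      fib(n=8) -> return 21  (same call as traced above)
    -> return 55
    fib(n=9) -> return 34  (same call as traced above)
  -> return 89
  fib(n=10) -> return 55  (same call as traced above)
-> return 144

Final answer: 144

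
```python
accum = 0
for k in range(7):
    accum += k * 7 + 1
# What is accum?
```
Trace:
  accum=0
  accum=1, k=0
  accum=9, k=1
  accum=24, k=2
  accum=46, k=3
  accum=75, k=4
  accum=111, k=5
  accum=154, k=6

Final answer: 154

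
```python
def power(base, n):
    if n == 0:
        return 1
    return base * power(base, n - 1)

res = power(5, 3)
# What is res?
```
Call trace:
power(base=5, n=3)
  power(base=5, n=2)
    power(base=5, n=1)
      power(base=5, n=0)
      -> return 1
    -> return 5
  -> return 25
-> return 125

Final answer: 125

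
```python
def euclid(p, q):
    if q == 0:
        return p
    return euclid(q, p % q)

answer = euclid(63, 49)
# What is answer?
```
Call trace:
euclid(p=63, q=49)
  euclid(p=49, q=14)
    euclid(p=14, q=7)
      euclid(p=7, q=0)
      -> return 7
    -> return 7
  -> return 7
-> return 7

Final answer: 7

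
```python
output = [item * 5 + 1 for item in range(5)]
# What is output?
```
Trace:
  item=0
  item=1
  item=2
  item=3
  item=4
  output=[1, 6, 11, 16, 21]

Final answer: [1, 6, 11, 16, 21]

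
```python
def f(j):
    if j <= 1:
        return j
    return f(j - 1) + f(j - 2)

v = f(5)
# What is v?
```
Call trace (a repeated sub-call is expanded the first time; later identical calls just restate its return value):
f(j=5)
  f(j=4)
    f(j=3)
      f(j=2)
        f(j=1)
        -> return 1
        f(j=0)
        -> return 0
      -> return 1
      f(j=1)
      -> return 1
    -> return 2
    f(j=2) -> return 1  (same call as traced above)
  -> return 3
  f(j=3) -> return 2  (same call as traced above)
-> return 5

Final answer: 5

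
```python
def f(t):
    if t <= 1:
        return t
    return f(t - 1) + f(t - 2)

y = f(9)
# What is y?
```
Call trace (a repeated sub-call is expanded the first time; later identical calls just restate its return value):
f(t=9)
  f(t=8)
    f(t=7)
      f(t=6)
        f(t=5)
          f(t=4)
            f(t=3)
              f(t=2)
                f(t=1)
                -> return 1
                f(t=0)
                -> return 0
              -> return 1
              f(t=1)
              -> return 1
            -> return 2
            f(t=2) -> return 1  (same call as traced above)
          -> return 3
          f(t=3) -> return 2  (same call as traced above)
        -> return 5
        f(t=4) -> return 3  (same call as traced above)
      -> return 8
      f(t=5) -> return 5  (same call as traced above)
    -> return 13
    f(t=6) -> return 8  (same call as traced above)
  -> return 21
  f(t=7) -> return 13  (same call as traced above)
-> return 34

Final answer: 34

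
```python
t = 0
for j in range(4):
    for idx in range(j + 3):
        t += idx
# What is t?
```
Trace:
  t=0
  t=0, j=0, idx=0
  t=1, j=0, idx=1
  t=3, j=0, idx=2
  t=3, j=1, idx=0
  t=4, j=1, idx=1
  t=6, j=1, idx=2
  t=9, j=1, idx=3
  t=9, j=2, idx=0
  t=10, j=2, idx=1
  t=12, j=2, idx=2
  t=15, j=2, idx=3
  t=19, j=2, idx=4
  t=19, j=3, idx=0
  t=20, j=3, idx=1
  t=22, j=3, idx=2
  t=25, j=3, idx=3
  t=29, j=3, idx=4
  t=34, j=3, idx=5

Final answer: 34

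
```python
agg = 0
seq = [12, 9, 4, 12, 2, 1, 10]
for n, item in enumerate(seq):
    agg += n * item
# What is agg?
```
Trace:
  agg=0
  agg=0, n=0, item=12
  agg=9, n=1, item=9
  agg=17, n=2, item=4
  agg=53, n=3, item=12
  agg=61, n=4, item=2
  agg=66, n=5, item=1
  agg=126, n=6, item=10

Final answer: 126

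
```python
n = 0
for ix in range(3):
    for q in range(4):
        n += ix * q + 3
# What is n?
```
Trace:
  n=0
  n=3, ix=0, q=0
  n=6, ix=0, q=1
  n=9, ix=0, q=2
  n=12, ix=0, q=3
  n=15, ix=1, q=0
  n=19, ix=1, q=1
  n=24, ix=1, q=2
  n=30, ix=1, q=3
  n=33, ix=2, q=0
  n=38, ix=2, q=1
  n=45, ix=2, q=2
  n=54, ix=2, q=3

Final answer: 54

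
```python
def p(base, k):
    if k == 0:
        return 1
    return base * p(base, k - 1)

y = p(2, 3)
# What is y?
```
Call trace:
p(base=2, k=3)
  p(base=2, k=2)
    p(base=2, k=1)
      p(base=2, k=0)
      -> return 1
    -> return 2
  -> return 4
-> return 8

Final answer: 8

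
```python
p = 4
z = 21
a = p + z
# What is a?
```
Trace:
  p=4
  p=4, z=21
  p=4, z=21, a=25

Final answer: 25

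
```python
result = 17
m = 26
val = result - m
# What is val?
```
Trace:
  result=17
  result=17, m=26
  result=17, m=26, val=-9

Final answer: -9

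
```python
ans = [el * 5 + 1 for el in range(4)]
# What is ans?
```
Trace:
  el=0
  el=1
  el=2
  el=3
  ans=[1, 6, 11, 16]

Final answer: [1, 6, 11, 16]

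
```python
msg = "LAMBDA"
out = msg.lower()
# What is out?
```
Trace:
  msg='LAMBDA'
  msg='LAMBDA', out='lambda'

Final answer: 'lambda'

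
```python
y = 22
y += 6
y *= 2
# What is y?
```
Trace:
  y=22
  y=28
  y=56

Final answer: 56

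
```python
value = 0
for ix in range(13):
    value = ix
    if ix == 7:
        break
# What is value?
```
Trace:
  value=0
  value=0, ix=0
  value=1, ix=1
  value=2, ix=2
  value=3, ix=3
  value=4, ix=4
  value=5, ix=5
  value=6, ix=6
  value=7, ix=7

Final answer: 7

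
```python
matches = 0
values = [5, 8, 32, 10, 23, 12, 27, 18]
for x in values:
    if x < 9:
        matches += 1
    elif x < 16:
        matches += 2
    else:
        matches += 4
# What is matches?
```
Trace:
  matches=0
  matches=1, x=5
  matches=2, x=8
  matches=6, x=32
  matches=8, x=10
  matches=12, x=23
  matches=14, x=12
  matches=18, x=27
  matches=22, x=18

Final answer: 22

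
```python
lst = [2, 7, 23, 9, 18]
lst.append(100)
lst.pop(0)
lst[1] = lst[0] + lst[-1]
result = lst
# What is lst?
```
Trace:
  lst=[2, 7, 23, 9, 18]
  lst=[2, 7, 23, 9, 18, 100]
  lst=[7, 23, 9, 18, 100]
  lst=[7, 107, 9, 18, 100]
  lst=[7, 107, 9, 18, 100], result=[7, 107, 9, 18, 100]

Final answer: [7, 107, 9, 18, 100]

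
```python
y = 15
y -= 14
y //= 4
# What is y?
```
Trace:
  y=15
  y=1
  y=0

Final answer: 0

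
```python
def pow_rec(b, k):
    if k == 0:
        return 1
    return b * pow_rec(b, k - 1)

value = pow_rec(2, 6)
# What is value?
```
Call trace:
pow_rec(b=2, k=6)
  pow_rec(b=2, k=5)
    pow_rec(b=2, k=4)
      pow_rec(b=2, k=3)
        pow_rec(b=2, k=2)
          pow_rec(b=2, k=1)
            pow_rec(b=2, k=0)
            -> return 1
          -> return 2
        -> return 4
      -> return 8
    -> return 16
  -> return 32
-> return 64

Final answer: 64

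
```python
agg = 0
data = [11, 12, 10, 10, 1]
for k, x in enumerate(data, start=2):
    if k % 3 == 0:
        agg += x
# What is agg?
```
Trace:
  agg=0
  agg=0, k=2, x=11
  agg=12, k=3, x=12
  agg=12, k=4, x=10
  agg=12, k=5, x=10
  agg=13, k=6, x=1

Final answer: 13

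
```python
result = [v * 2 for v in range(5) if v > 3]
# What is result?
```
Trace:
  v=0
  v=1
  v=2
  v=3
  v=4
  result=[8]

Final answer: [8]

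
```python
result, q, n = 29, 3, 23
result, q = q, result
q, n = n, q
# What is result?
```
Trace:
  result=29, q=3, n=23
  result=3, q=29, n=23
  result=3, q=23, n=29

Final answer: 3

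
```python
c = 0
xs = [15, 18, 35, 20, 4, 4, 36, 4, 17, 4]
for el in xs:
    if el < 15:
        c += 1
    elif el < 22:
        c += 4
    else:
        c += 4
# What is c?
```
Trace:
  c=0
  c=4, el=15
  c=8, el=18
  c=12, el=35
  c=16, el=20
  c=17, el=4
  c=18, el=4
  c=22, el=36
  c=23, el=4
  c=27, el=17
  c=28, el=4

Final answer: 28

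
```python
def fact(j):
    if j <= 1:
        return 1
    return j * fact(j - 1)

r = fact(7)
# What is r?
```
Call trace:
fact(j=7)
  fact(j=6)
    fact(j=5)
      fact(j=4)
        fact(j=3)
          fact(j=2)
            fact(j=1)
            -> return 1
          -> return 2
        -> return 6
      -> return 24
    -> return 120
  -> return 720
-> return 5040

Final answer: 5040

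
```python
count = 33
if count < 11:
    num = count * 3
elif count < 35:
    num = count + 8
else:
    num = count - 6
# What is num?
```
Trace:
  count=33
  count=33, num=41

Final answer: 41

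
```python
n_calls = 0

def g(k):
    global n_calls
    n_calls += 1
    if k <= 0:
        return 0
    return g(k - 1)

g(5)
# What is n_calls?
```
Call trace:
g(k=5)
  g(k=4)
    g(k=3)
      g(k=2)
        g(k=1)
          g(k=0)
          -> return 0
        -> return 0
      -> return 0
    -> return 0
  -> return 0
-> return 0

n_calls is incremented once per call. g is entered once for each k = 5, 4, 3, 2, 1, 0 (the k <= 0 call returns without recursing), i.e. 5 + 1 calls.
n_calls = 6

Final answer: 6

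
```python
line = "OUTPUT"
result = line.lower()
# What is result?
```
Trace:
  line='OUTPUT'
  line='OUTPUT', result='output'

Final answer: 'output'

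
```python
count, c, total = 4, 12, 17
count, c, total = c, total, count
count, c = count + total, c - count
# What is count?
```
Trace:
  count=4, c=12, total=17
  count=12, c=17, total=4
  count=16, c=5, total=4

Final answer: 16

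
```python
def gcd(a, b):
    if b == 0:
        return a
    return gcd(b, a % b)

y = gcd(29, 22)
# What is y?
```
Call trace:
gcd(a=29, b=22)
  gcd(a=22, b=7)
    gcd(a=7, b=1)
      gcd(a=1, b=0)
      -> return 1
    -> return 1
  -> return 1
-> return 1

Final answer: 1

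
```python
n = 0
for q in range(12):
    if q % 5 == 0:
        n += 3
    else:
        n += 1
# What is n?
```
Trace:
  n=0
  n=3, q=0
  n=4, q=1
  n=5, q=2
  n=6, q=3
  n=7, q=4
  n=10, q=5
  n=11, q=6
  n=12, q=7
  n=13, q=8
  n=14, q=9
  n=17, q=10
  n=18, q=11

Final answer: 18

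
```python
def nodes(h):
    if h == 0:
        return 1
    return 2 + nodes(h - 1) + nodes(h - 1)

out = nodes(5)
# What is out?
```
Call trace (a repeated sub-call is expanded the first time; later identical calls just restate its return value):
nodes(h=5)
  nodes(h=4)
    nodes(h=3)
      nodes(h=2)
        nodes(h=1)
          nodes(h=0)
          -> return 1
          nodes(h=0)
          -> return 1
        -> return 4
        nodes(h=1) -> return 4  (same call as traced above)
      -> return 10
      nodes(h=2) -> return 10  (same call as traced above)
    -> return 22
    nodes(h=3) -> return 22  (same call as traced above)
  -> return 46
  nodes(h=4) -> return 46  (same call as traced above)
-> return 94

Final answer: 94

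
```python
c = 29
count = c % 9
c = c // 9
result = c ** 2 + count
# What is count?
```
Trace:
  c=29
  c=29, count=2
  c=3, count=2
  c=3, count=2, result=11

Final answer: 2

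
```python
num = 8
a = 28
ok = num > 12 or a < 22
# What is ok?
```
Trace:
  num=8
  num=8, a=28
  num=8, a=28, ok=False

Final answer: False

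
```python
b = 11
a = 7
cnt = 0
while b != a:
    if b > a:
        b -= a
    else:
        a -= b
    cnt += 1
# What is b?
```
Trace:
  b=11
  b=11, a=7
  b=11, a=7, cnt=0
  b=4, a=7, cnt=1
  b=4, a=3, cnt=2
  b=1, a=3, cnt=3
  b=1, a=2, cnt=4
  b=1, a=1, cnt=5

Final answer: 1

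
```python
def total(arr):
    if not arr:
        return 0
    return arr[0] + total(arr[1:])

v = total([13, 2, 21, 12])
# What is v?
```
Call trace:
total(arr=[13, 2, 21, 12])
  total(arr=[2, 21, 12])
    total(arr=[21, 12])
      total(arr=[12])
        total(arr=[])
        -> return 0
      -> return 12
    -> return 33
  -> return 35
-> return 48

Final answer: 48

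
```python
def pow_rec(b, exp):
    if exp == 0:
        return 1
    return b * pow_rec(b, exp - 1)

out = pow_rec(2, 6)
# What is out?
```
Call trace:
pow_rec(b=2, exp=6)
  pow_rec(b=2, exp=5)
    pow_rec(b=2, exp=4)
      pow_rec(b=2, exp=3)
        pow_rec(b=2, exp=2)
          pow_rec(b=2, exp=1)
            pow_rec(b=2, exp=0)
            -> return 1
          -> return 2
        -> return 4
      -> return 8
    -> return 16
  -> return 32
-> return 64

Final answer: 64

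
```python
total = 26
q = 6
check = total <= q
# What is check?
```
Trace:
  total=26
  total=26, q=6
  total=26, q=6, check=False

Final answer: False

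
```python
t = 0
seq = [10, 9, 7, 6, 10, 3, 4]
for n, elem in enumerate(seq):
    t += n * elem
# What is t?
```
Trace:
  t=0
  t=0, n=0, elem=10
  t=9, n=1, elem=9
  t=23, n=2, elem=7
  t=41, n=3, elem=6
  t=81, n=4, elem=10
  t=96, n=5, elem=3
  t=120, n=6, elem=4

Final answer: 120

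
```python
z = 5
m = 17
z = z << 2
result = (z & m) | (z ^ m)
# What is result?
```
Trace:
  z=5
  z=5, m=17
  z=20, m=17
  z=20, m=17, result=21

Final answer: 21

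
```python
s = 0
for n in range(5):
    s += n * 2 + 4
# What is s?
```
Trace:
  s=0
  s=4, n=0
  s=10, n=1
  s=18, n=2
  s=28, n=3
  s=40, n=4

Final answer: 40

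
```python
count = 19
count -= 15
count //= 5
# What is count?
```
Trace:
  count=19
  count=4
  count=0

Final answer: 0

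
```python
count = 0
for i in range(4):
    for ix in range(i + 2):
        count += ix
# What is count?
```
Trace:
  count=0
  count=0, i=0, ix=0
  count=1, i=0, ix=1
  count=1, i=1, ix=0
  count=2, i=1, ix=1
  count=4, i=1, ix=2
  count=4, i=2, ix=0
  count=5, i=2, ix=1
  count=7, i=2, ix=2
  count=10, i=2, ix=3
  count=10, i=3, ix=0
  count=11, i=3, ix=1
  count=13, i=3, ix=2
  count=16, i=3, ix=3
  count=20, i=3, ix=4

Final answer: 20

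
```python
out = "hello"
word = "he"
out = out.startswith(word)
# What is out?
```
Trace:
  out='hello'
  out='hello', word='he'
  out=True, word='he'

Final answer: True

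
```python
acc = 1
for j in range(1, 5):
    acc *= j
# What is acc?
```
Trace:
  acc=1
  acc=1, j=1
  acc=2, j=2
  acc=6, j=3
  acc=24, j=4

Final answer: 24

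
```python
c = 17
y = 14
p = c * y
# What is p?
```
Trace:
  c=17
  c=17, y=14
  c=17, y=14, p=238

Final answer: 238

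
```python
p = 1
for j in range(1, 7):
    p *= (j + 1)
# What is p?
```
Trace:
  p=1
  p=2, j=1
  p=6, j=2
  p=24, j=3
  p=120, j=4
  p=720, j=5
  p=5040, j=6

Final answer: 5040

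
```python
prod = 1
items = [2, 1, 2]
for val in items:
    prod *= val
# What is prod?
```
Trace:
  prod=1
  prod=2, val=2
  prod=2, val=1
  prod=4, val=2

Final answer: 4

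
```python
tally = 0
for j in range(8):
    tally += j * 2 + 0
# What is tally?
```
Trace:
  tally=0
  tally=0, j=0
  tally=2, j=1
  tally=6, j=2
  tally=12, j=3
  tally=20, j=4
  tally=30, j=5
  tally=42, j=6
  tally=56, j=7

Final answer: 56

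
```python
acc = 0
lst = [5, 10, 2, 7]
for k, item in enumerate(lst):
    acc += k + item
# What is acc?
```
Trace:
  acc=0
  acc=5, k=0, item=5
  acc=16, k=1, item=10
  acc=20, k=2, item=2
  acc=30, k=3, item=7

Final answer: 30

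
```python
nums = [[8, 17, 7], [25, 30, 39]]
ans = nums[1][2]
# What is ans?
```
Trace:
  nums=[[8, 17, 7], [25, 30, 39]]
  nums=[[8, 17, 7], [25, 30, 39]], ans=39

Final answer: 39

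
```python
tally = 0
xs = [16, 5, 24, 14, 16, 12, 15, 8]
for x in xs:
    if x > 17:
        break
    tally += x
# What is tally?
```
Trace:
  tally=0
  tally=16, x=16
  tally=21, x=5
  tally=21, x=24

Final answer: 21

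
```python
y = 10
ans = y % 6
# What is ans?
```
Trace:
  y=10
  y=10, ans=4

Final answer: 4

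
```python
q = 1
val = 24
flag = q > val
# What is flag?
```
Trace:
  q=1
  q=1, val=24
  q=1, val=24, flag=False

Final answer: False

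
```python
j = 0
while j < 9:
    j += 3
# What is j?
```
Trace:
  j=0
  j=3
  j=6
  j=9

Final answer: 9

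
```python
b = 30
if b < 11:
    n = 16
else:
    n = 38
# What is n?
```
Trace:
  b=30
  b=30, n=38

Final answer: 38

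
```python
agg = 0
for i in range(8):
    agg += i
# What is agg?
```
Trace:
  agg=0
  agg=0, i=0
  agg=1, i=1
  agg=3, i=2
  agg=6, i=3
  agg=10, i=4
  agg=15, i=5
  agg=21, i=6
  agg=28, i=7

Final answer: 28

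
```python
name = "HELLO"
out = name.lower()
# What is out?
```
Trace:
  name='HELLO'
  name='HELLO', out='hello'

Final answer: 'hello'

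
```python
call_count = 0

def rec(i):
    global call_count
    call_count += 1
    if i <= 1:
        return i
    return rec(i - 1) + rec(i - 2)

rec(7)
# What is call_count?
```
Call trace (a repeated sub-call is expanded the first time; later identical calls just restate its return value):
rec(i=7)
  rec(i=6)
    rec(i=5)
      rec(i=4)
        rec(i=3)
          rec(i=2)
            rec(i=1)
            -> return 1
            rec(i=0)
            -> return 0
          -> return 1
          rec(i=1)
          -> return 1
        -> return 2
        rec(i=2) -> return 1  (same call as traced above)
      -> return 3
      rec(i=3) -> return 2  (same call as traced above)
    -> return 5
    rec(i=4) -> return 3  (same call as traced above)
  -> return 8
  rec(i=5) -> return 5  (same call as traced above)
-> return 13

call_count is incremented once per call, so count the calls in each subtree. Let C(i) = number of calls made by rec(i).
C(0) = C(1) = 1 (base case, no recursion); C(i) = 1 + C(i - 1) + C(i - 2) otherwise.
C(2) = 1 + C(1) + C(0) = 1 + 1 + 1 = 3
C(3) = 1 + C(2) + C(1) = 1 + 3 + 1 = 5
C(4) = 1 + C(3) + C(2) = 1 + 5 + 3 = 9
C(5) = 1 + C(4) + C(3) = 1 + 9 + 5 = 15
C(6) = 1 + C(5) + C(4) = 1 + 15 + 9 = 25
C(7) = 1 + C(6) + C(5) = 1 + 25 + 15 = 41
call_count = C(7) = 41

Final answer: 41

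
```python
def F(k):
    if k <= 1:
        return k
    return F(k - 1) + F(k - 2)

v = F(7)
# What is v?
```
Call trace (a repeated sub-call is expanded the first time; later identical calls just restate its return value):
F(k=7)
  F(k=6)
    F(k=5)
      F(k=4)
        F(k=3)
          F(k=2)
            F(k=1)
            -> return 1
            F(k=0)
            -> return 0
          -> return 1
          F(k=1)
          -> return 1
        -> return 2
        F(k=2) -> return 1  (same call as traced above)
      -> return 3
      F(k=3) -> return 2  (same call as traced above)
    -> return 5
    F(k=4) -> return 3  (same call as traced above)
  -> return 8
  F(k=5) -> return 5  (same call as traced above)
-> return 13

Final answer: 13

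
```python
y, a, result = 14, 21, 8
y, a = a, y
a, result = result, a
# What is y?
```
Trace:
  y=14, a=21, result=8
  y=21, a=14, result=8
  y=21, a=8, result=14

Final answer: 21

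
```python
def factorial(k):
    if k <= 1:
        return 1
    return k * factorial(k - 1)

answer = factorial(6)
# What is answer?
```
Call trace:
factorial(k=6)
  factorial(k=5)
    factorial(k=4)
      factorial(k=3)
        factorial(k=2)
          factorial(k=1)
          -> return 1
        -> return 2
      -> return 6
    -> return 24
  -> return 120
-> return 720

Final answer: 720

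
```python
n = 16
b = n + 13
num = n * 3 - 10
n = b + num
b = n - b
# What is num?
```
Trace:
  n=16
  n=16, b=29
  n=16, b=29, num=38
  n=67, b=29, num=38
  n=67, b=38, num=38

Final answer: 38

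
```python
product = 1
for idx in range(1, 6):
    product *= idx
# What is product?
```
Trace:
  product=1
  product=1, idx=1
  product=2, idx=2
  product=6, idx=3
  product=24, idx=4
  product=120, idx=5

Final answer: 120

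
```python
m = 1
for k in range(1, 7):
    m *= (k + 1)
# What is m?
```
Trace:
  m=1
  m=2, k=1
  m=6, k=2
  m=24, k=3
  m=120, k=4
  m=720, k=5
  m=5040, k=6

Final answer: 5040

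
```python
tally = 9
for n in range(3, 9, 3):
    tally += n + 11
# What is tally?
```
Trace:
  tally=9
  tally=23, n=3
  tally=40, n=6

Final answer: 40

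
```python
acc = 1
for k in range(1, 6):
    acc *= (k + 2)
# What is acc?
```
Trace:
  acc=1
  acc=3, k=1
  acc=12, k=2
  acc=60, k=3
  acc=360, k=4
  acc=2520, k=5

Final answer: 2520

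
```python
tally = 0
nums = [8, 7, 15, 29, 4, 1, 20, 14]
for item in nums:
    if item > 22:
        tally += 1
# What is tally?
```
Trace:
  tally=0
  tally=0, item=8
  tally=0, item=7
  tally=0, item=15
  tally=1, item=29
  tally=1, item=4
  tally=1, item=1
  tally=1, item=20
  tally=1, item=14

Final answer: 1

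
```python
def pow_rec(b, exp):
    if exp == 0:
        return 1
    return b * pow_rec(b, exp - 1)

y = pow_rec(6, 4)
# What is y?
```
Call trace:
pow_rec(b=6, exp=4)
  pow_rec(b=6, exp=3)
    pow_rec(b=6, exp=2)
      pow_rec(b=6, exp=1)
        pow_rec(b=6, exp=0)
        -> return 1
      -> return 6
    -> return 36
  -> return 216
-> return 1296

Final answer: 1296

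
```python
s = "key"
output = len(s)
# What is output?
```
Trace:
  s='key'
  s='key', output=3

Final answer: 3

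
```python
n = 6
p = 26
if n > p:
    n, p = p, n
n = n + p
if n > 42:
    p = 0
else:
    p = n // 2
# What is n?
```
Trace:
  n=6
  n=6, p=26
  n=6, p=26
  n=32, p=26
  n=32, p=16

Final answer: 32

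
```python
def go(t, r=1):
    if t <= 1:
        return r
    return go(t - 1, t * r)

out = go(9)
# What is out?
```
Call trace:
go(t=9, r=1)
  go(t=8, r=9)
    go(t=7, r=72)
      go(t=6, r=504)
        go(t=5, r=3024)
          go(t=4, r=15120)
            go(t=3, r=60480)
              go(t=2, r=181440)
                go(t=1, r=362880)
                -> return 362880
              -> return 362880
            -> return 362880
          -> return 362880
        -> return 362880
      -> return 362880
    -> return 362880
  -> return 362880
-> return 362880

Final answer: 362880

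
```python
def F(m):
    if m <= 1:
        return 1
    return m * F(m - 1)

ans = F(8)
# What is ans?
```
Call trace:
F(m=8)
  F(m=7)
    F(m=6)
      F(m=5)
        F(m=4)
          F(m=3)
            F(m=2)
              F(m=1)
              -> return 1
            -> return 2
          -> return 6
        -> return 24
      -> return 120
    -> return 720
  -> return 5040
-> return 40320

Final answer: 40320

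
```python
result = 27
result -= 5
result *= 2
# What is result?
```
Trace:
  result=27
  result=22
  result=44

Final answer: 44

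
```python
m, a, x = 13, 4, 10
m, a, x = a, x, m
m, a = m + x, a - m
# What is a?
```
Trace:
  m=13, a=4, x=10
  m=4, a=10, x=13
  m=17, a=6, x=13

Final answer: 6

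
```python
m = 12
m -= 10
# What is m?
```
Trace:
  m=12
  m=2

Final answer: 2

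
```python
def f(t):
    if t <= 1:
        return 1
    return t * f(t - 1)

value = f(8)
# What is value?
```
Call trace:
f(t=8)
  f(t=7)
    f(t=6)
      f(t=5)
        f(t=4)
          f(t=3)
            f(t=2)
              f(t=1)
              -> return 1
            -> return 2
          -> return 6
        -> return 24
      -> return 120
    -> return 720
  -> return 5040
-> return 40320

Final answer: 40320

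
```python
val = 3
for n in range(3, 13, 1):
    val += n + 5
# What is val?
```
Trace:
  val=3
  val=11, n=3
  val=20, n=4
  val=30, n=5
  val=41, n=6
  val=53, n=7
  val=66, n=8
  val=80, n=9
  val=95, n=10
  val=111, n=11
  val=128, n=12

Final answer: 128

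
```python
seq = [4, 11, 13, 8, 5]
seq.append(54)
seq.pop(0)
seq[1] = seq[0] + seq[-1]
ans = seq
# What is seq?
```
Trace:
  seq=[4, 11, 13, 8, 5]
  seq=[4, 11, 13, 8, 5, 54]
  seq=[11, 13, 8, 5, 54]
  seq=[11, 65, 8, 5, 54]
  seq=[11, 65, 8, 5, 54], ans=[11, 65, 8, 5, 54]

Final answer: [11, 65, 8, 5, 54]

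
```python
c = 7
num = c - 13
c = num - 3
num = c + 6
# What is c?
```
Trace:
  c=7
  c=7, num=-6
  c=-9, num=-6
  c=-9, num=-3

Final answer: -9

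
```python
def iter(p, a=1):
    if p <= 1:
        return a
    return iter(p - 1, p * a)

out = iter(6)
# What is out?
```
Call trace:
iter(p=6, a=1)
  iter(p=5, a=6)
    iter(p=4, a=30)
      iter(p=3, a=120)
        iter(p=2, a=360)
          iter(p=1, a=720)
          -> return 720
        -> return 720
      -> return 720
    -> return 720
  -> return 720
-> return 720

Final answer: 720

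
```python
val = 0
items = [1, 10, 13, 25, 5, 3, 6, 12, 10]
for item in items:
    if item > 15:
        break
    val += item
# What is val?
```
Trace:
  val=0
  val=1, item=1
  val=11, item=10
  val=24, item=13
  val=24, item=25

Final answer: 24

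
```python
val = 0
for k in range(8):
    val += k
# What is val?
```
Trace:
  val=0
  val=0, k=0
  val=1, k=1
  val=3, k=2
  val=6, k=3
  val=10, k=4
  val=15, k=5
  val=21, k=6
  val=28, k=7

Final answer: 28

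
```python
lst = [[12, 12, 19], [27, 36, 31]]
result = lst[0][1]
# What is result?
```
Trace:
  lst=[[12, 12, 19], [27, 36, 31]]
  lst=[[12, 12, 19], [27, 36, 31]], result=12

Final answer: 12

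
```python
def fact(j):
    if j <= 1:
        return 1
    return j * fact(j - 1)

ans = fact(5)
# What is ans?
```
Call trace:
fact(j=5)
  fact(j=4)
    fact(j=3)
      fact(j=2)
        fact(j=1)
        -> return 1
      -> return 2
    -> return 6
  -> return 24
-> return 120

Final answer: 120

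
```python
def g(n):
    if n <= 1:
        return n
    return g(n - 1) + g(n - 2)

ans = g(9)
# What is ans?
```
Call trace (a repeated sub-call is expanded the first time; later identical calls just restate its return value):
g(n=9)
  g(n=8)
    g(n=7)
      g(n=6)
        g(n=5)
          g(n=4)
            g(n=3)
              g(n=2)
                g(n=1)
                -> return 1
                g(n=0)
                -> return 0
              -> return 1
              g(n=1)
              -> return 1
            -> return 2
            g(n=2) -> return 1  (same call as traced above)
          -> return 3
          g(n=3) -> return 2  (same call as traced above)
        -> return 5
        g(n=4) -> return 3  (same call as traced above)
      -> return 8
      g(n=5) -> return 5  (same call as traced above)
    -> return 13
    g(n=6) -> return 8  (same call as traced above)
  -> return 21
  g(n=7) -> return 13  (same call as traced above)
-> return 34

Final answer: 34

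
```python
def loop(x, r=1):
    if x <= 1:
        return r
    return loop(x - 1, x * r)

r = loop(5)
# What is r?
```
Call trace:
loop(x=5, r=1)
  loop(x=4, r=5)
    loop(x=3, r=20)
      loop(x=2, r=60)
        loop(x=1, r=120)
        -> return 120
      -> return 120
    -> return 120
  -> return 120
-> return 120

Final answer: 120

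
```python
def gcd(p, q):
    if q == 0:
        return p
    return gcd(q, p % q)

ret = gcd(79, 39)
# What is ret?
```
Call trace:
gcd(p=79, q=39)
  gcd(p=39, q=1)
    gcd(p=1, q=0)
    -> return 1
  -> return 1
-> return 1

Final answer: 1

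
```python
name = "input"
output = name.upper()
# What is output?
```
Trace:
  name='input'
  name='input', output='INPUT'

Final answer: 'INPUT'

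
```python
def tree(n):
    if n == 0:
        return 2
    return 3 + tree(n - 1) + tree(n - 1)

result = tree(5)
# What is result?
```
Call trace (a repeated sub-call is expanded the first time; later identical calls just restate its return value):
tree(n=5)
  tree(n=4)
    tree(n=3)
      tree(n=2)
        tree(n=1)
          tree(n=0)
          -> return 2
          tree(n=0)
          -> return 2
        -> return 7
        tree(n=1) -> return 7  (same call as traced above)
      -> return 17
      tree(n=2) -> return 17  (same call as traced above)
    -> return 37
    tree(n=3) -> return 37  (same call as traced above)
  -> return 77
  tree(n=4) -> return 77  (same call as traced above)
-> return 157

Final answer: 157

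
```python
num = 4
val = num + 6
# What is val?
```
Trace:
  num=4
  num=4, val=10

Final answer: 10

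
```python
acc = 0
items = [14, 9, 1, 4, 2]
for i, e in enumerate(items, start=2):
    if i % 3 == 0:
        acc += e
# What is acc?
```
Trace:
  acc=0
  acc=0, i=2, e=14
  acc=9, i=3, e=9
  acc=9, i=4, e=1
  acc=9, i=5, e=4
  acc=11, i=6, e=2

Final answer: 11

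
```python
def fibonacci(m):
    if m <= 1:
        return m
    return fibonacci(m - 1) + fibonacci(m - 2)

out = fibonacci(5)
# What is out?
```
Call trace (a repeated sub-call is expanded the first time; later identical calls just restate its return value):
fibonacci(m=5)
  fibonacci(m=4)
    fibonacci(m=3)
      fibonacci(m=2)
        fibonacci(m=1)
        -> return 1
        fibonacci(m=0)
        -> return 0
      -> return 1
      fibonacci(m=1)
      -> return 1
    -> return 2
    fibonacci(m=2) -> return 1  (same call as traced above)
  -> return 3
  fibonacci(m=3) -> return 2  (same call as traced above)
-> return 5

Final answer: 5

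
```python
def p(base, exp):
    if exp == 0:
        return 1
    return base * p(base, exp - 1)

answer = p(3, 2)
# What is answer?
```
Call trace:
p(base=3, exp=2)
  p(base=3, exp=1)
    p(base=3, exp=0)
    -> return 1
  -> return 3
-> return 9

Final answer: 9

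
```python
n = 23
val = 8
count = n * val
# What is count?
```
Trace:
  n=23
  n=23, val=8
  n=23, val=8, count=184

Final answer: 184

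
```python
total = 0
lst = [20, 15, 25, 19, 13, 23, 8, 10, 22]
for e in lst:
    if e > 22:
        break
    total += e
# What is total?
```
Trace:
  total=0
  total=20, e=20
  total=35, e=15
  total=35, e=25

Final answer: 35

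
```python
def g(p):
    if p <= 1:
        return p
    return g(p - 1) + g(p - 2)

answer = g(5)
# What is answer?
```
Call trace (a repeated sub-call is expanded the first time; later identical calls just restate its return value):
g(p=5)
  g(p=4)
    g(p=3)
      g(p=2)
        g(p=1)
        -> return 1
        g(p=0)
        -> return 0
      -> return 1
      g(p=1)
      -> return 1
    -> return 2
    g(p=2) -> return 1  (same call as traced above)
  -> return 3
  g(p=3) -> return 2  (same call as traced above)
-> return 5

Final answer: 5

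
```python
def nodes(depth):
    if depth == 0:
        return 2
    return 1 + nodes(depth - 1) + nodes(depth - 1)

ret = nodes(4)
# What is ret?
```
Call trace (a repeated sub-call is expanded the first time; later identical calls just restate its return value):
nodes(depth=4)
  nodes(depth=3)
    nodes(depth=2)
      nodes(depth=1)
        nodes(depth=0)
        -> return 2
        nodes(depth=0)
        -> return 2
      -> return 5
      nodes(depth=1) -> return 5  (same call as traced above)
    -> return 11
    nodes(depth=2) -> return 11  (same call as traced above)
  -> return 23
  nodes(depth=3) -> return 23  (same call as traced above)
-> return 47

Final answer: 47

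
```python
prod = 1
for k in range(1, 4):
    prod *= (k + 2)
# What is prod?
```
Trace:
  prod=1
  prod=3, k=1
  prod=12, k=2
  prod=60, k=3

Final answer: 60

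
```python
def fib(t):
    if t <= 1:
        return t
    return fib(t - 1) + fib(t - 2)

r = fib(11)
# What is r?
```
Call trace (a repeated sub-call is expanded the first time; later identical calls just restate its return value):
fib(t=11)
  fib(t=10)
    fib(t=9)
      fib(t=8)
        fib(t=7)
          fib(t=6)
            fib(t=5)
              fib(t=4)
                fib(t=3)
                  fib(t=2)
                    fib(t=1)
                    -> return 1
                    fib(t=0)
                    -> return 0
                  -> return 1
                  fib(t=1)
                  -> return 1
                -> return 2
                fib(t=2) -> return 1  (same call as traced above)
              -> return 3
              fib(t=3) -> return 2  (same call as traced above)
            -> return 5
            fib(t=4) -> return 3  (same call as traced above)
          -> return 8
          fib(t=5) -> return 5  (same call as traced above)
        -> return 13
        fib(t=6) -> return 8  (same call as traced above)
      -> return 21
      fib(t=7) -> return 13  (same call as traced above)
    -> return 34
    fib(t=8) -> return 21  (same call as traced above)
  -> return 55
  fib(t=9) -> return 34  (same call as traced above)
-> return 89

Final answer: 89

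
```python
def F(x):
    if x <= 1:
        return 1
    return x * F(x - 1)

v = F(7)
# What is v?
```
Call trace:
F(x=7)
  F(x=6)
    F(x=5)
      F(x=4)
        F(x=3)
          F(x=2)
            F(x=1)
            -> return 1
          -> return 2
        -> return 6
      -> return 24
    -> return 120
  -> return 720
-> return 5040

Final answer: 5040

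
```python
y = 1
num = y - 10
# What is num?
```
Trace:
  y=1
  y=1, num=-9

Final answer: -9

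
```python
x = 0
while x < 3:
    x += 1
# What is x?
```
Trace:
  x=0
  x=1
  x=2
  x=3

Final answer: 3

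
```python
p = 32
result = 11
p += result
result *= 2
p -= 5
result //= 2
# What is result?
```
Trace:
  p=32
  p=32, result=11
  p=43, result=11
  p=43, result=22
  p=38, result=22
  p=38, result=11

Final answer: 11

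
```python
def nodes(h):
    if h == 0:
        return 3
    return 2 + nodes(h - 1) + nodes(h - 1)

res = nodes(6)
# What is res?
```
Call trace (a repeated sub-call is expanded the first time; later identical calls just restate its return value):
nodes(h=6)
  nodes(h=5)
    nodes(h=4)
      nodes(h=3)
        nodes(h=2)
          nodes(h=1)
            nodes(h=0)
            -> return 3
            nodes(h=0)
            -> return 3
          -> return 8
          nodes(h=1) -> return 8  (same call as traced above)
        -> return 18
        nodes(h=2) -> return 18  (same call as traced above)
      -> return 38
      nodes(h=3) -> return 38  (same call as traced above)
    -> return 78
    nodes(h=4) -> return 78  (same call as traced above)
  -> return 158
  nodes(h=5) -> return 158  (same call as traced above)
-> return 318

Final answer: 318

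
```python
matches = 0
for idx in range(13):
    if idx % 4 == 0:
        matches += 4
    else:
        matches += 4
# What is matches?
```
Trace:
  matches=0
  matches=4, idx=0
  matches=8, idx=1
  matches=12, idx=2
  matches=16, idx=3
  matches=20, idx=4
  matches=24, idx=5
  matches=28, idx=6
  matches=32, idx=7
  matches=36, idx=8
  matches=40, idx=9
  matches=44, idx=10
  matches=48, idx=11
  matches=52, idx=12

Final answer: 52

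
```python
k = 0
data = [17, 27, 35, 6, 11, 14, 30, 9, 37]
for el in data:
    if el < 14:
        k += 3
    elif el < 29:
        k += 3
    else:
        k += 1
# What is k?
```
Trace:
  k=0
  k=3, el=17
  k=6, el=27
  k=7, el=35
  k=10, el=6
  k=13, el=11
  k=16, el=14
  k=17, el=30
  k=20, el=9
  k=21, el=37

Final answer: 21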